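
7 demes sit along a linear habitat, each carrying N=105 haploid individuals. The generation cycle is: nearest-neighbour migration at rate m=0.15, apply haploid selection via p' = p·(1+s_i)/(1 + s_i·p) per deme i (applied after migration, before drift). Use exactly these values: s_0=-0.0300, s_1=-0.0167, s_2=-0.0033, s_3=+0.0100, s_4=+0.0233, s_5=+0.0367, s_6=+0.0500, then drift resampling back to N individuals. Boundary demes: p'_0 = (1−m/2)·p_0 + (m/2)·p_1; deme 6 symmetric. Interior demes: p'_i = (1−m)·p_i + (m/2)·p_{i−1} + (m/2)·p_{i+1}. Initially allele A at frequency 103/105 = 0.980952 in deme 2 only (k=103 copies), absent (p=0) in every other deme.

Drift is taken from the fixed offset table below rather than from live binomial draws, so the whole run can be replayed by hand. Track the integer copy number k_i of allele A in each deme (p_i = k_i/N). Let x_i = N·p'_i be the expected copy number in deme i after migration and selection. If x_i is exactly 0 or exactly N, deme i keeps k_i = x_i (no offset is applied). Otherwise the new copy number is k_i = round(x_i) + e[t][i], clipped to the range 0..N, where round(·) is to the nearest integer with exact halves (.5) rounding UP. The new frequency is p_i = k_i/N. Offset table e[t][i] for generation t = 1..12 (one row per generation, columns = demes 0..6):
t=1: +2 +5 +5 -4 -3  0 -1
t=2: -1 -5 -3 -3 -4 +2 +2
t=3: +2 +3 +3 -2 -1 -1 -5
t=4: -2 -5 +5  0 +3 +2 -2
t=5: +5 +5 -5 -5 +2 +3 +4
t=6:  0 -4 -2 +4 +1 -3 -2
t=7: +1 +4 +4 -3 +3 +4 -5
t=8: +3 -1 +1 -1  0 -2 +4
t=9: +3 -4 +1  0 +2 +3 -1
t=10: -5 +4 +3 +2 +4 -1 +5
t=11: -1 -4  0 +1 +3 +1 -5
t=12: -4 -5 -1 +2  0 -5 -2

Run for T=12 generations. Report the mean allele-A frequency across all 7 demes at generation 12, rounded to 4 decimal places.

0.1578

t=0: k=[0 0 103 0 0 0 0]
t=1: x=[0.0000 7.6053 87.5019 7.7965 0.0000 0.0000 0.0000] k=[0 13 93 4 0 0 0]
t=2: x=[0.9460 17.7749 80.2626 10.4684 0.3070 0.0000 0.0000] k=[0 13 77 7 0 0 0]
t=3: x=[0.9460 16.5884 66.8698 11.8290 0.5372 0.0000 0.0000] k=[3 20 70 10 0 0 0]
t=4: x=[4.1518 22.1789 61.6659 13.8693 0.7673 0.0000 0.0000] k=[2 17 67 14 4 0 0]
t=5: x=[3.0340 19.3577 59.1897 17.3688 4.5492 0.3110 0.0000] k=[8 24 54 12 7 3 0]
t=6: x=[8.9475 24.7302 48.5137 14.9018 7.2285 3.1844 0.2362] k=[9 21 47 19 8 0 0]
t=7: x=[9.6302 21.7581 42.8661 20.4383 8.4013 0.6219 0.0000] k=[11 26 47 17 11 5 0]
t=8: x=[11.8021 26.1182 43.0910 18.9541 11.2289 5.2519 0.3937] k=[15 25 44 18 11 3 4]
t=9: x=[15.3466 25.3497 40.5427 19.5830 11.1525 3.8050 4.1136] k=[18 21 42 20 13 7 3]
t=10: x=[17.7708 22.0552 38.6942 21.2934 13.3409 7.3939 3.4596] k=[13 26 42 23 17 6 8]
t=11: x=[13.6101 25.8951 39.2937 24.1596 16.9498 7.2134 8.2118] k=[13 22 39 25 20 8 3]
t=12: x=[13.3168 22.3027 36.5962 25.8685 19.8430 8.8116 3.5381] k=[9 17 36 28 20 4 2]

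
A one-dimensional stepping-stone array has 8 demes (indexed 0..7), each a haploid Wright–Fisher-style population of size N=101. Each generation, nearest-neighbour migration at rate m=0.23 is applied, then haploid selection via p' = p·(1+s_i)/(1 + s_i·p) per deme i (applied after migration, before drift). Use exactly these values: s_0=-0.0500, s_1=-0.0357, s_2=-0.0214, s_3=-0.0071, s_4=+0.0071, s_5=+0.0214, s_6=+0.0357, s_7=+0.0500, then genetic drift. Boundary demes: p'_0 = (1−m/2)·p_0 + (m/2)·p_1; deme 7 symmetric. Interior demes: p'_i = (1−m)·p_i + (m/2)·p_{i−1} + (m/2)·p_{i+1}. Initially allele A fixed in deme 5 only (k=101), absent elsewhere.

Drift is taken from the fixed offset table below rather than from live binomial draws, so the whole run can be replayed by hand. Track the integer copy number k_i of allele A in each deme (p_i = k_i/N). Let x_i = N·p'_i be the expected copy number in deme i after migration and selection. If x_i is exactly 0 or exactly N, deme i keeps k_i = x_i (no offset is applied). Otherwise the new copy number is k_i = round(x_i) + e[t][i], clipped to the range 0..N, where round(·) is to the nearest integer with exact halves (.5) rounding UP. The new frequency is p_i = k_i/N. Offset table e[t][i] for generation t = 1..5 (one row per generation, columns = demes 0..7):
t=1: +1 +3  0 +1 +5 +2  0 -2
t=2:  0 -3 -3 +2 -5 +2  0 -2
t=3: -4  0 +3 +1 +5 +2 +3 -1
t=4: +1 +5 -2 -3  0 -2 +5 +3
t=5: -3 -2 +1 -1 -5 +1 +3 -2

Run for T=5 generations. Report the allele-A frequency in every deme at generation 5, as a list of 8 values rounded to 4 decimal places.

[0.0000, 0.0198, 0.0297, 0.0594, 0.2277, 0.4554, 0.3564, 0.0792]

t=0: k=[0 0 0 0 0 101 0 0]
t=1: x=[0.0000 0.0000 0.0000 0.0000 11.6879 78.1466 11.9805 0.0000] k=[0 0 0 0 17 80 12 0]
t=2: x=[0.0000 0.0000 0.0000 1.9414 22.4131 65.4245 18.9746 1.4480] k=[0 0 0 4 17 67 19 0]
t=3: x=[0.0000 0.0000 0.4502 5.0010 21.3740 56.2583 22.9512 2.2918] k=[0 0 3 6 26 58 26 1]
t=4: x=[0.0000 0.3327 2.9377 7.9029 27.5214 51.1746 27.5014 4.0610] k=[0 5 1 5 28 49 33 7]
t=5: x=[0.5464 3.8288 1.8797 7.1376 27.9127 45.2733 32.6198 10.4379] k=[0 2 3 6 23 46 36 8]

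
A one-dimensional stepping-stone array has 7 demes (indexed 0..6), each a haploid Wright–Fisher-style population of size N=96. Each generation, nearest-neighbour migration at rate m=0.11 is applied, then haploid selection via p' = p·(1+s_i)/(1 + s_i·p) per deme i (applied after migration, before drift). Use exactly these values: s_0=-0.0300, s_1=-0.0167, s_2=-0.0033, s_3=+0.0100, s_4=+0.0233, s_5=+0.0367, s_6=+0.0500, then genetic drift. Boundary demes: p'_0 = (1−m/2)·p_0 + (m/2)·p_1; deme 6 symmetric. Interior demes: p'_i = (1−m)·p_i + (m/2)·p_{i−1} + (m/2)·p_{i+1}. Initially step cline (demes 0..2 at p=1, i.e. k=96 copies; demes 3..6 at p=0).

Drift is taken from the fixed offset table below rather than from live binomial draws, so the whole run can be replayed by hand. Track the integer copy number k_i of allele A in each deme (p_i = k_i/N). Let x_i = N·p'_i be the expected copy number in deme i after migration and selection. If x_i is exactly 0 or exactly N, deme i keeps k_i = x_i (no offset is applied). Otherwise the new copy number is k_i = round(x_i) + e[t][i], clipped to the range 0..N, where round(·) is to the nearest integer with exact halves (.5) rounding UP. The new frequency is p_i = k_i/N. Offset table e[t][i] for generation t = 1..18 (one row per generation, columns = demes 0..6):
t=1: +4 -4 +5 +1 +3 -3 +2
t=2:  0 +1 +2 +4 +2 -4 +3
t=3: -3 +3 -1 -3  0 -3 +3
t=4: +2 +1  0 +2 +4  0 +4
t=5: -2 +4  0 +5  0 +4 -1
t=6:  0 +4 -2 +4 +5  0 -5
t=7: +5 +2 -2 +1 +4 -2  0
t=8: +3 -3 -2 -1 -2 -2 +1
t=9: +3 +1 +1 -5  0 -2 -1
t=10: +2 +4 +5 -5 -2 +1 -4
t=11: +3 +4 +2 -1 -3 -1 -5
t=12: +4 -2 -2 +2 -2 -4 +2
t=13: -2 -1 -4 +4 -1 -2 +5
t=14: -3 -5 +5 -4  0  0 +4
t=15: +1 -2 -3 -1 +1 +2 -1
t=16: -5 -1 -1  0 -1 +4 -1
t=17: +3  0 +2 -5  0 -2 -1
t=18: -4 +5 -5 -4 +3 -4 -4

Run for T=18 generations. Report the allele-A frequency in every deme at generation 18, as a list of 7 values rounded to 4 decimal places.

[0.8646, 0.8854, 0.6458, 0.3021, 0.2083, 0.0521, 0.0417]

t=0: k=[96 96 96 0 0 0 0]
t=1: x=[96.0000 96.0000 90.7035 5.3299 0.0000 0.0000 0.0000] k=[96 96 96 6 0 0 0]
t=2: x=[96.0000 96.0000 91.0345 10.7143 0.3377 0.0000 0.0000] k=[96 96 93 15 2 0 0]
t=3: x=[96.0000 95.8322 88.8532 18.7245 2.6640 0.1140 0.0000] k=[96 96 88 16 3 0 0]
t=4: x=[96.0000 95.5526 84.4464 19.3986 3.6296 0.1710 0.0000] k=[96 96 84 21 8 0 0]
t=5: x=[96.0000 95.3289 81.1536 23.9283 8.4508 0.4561 0.0000] k=[96 96 81 29 8 4 0]
t=6: x=[96.0000 95.1611 78.9186 30.9132 9.1234 4.1405 0.2310] k=[96 96 77 35 14 4 0]
t=7: x=[96.0000 94.9374 75.6821 36.3795 14.8925 4.4815 0.2310] k=[96 96 74 37 19 2 0]
t=8: x=[96.0000 94.7697 73.1174 38.2738 19.4092 2.9255 0.1155] k=[96 92 71 37 17 1 1]
t=9: x=[95.7732 90.9856 70.2227 37.9982 17.5479 1.9476 1.0495] k=[96 92 71 33 18 0 0]
t=10: x=[95.7732 90.9856 70.0024 34.4846 18.1719 1.0259 0.0000] k=[96 95 75 29 16 2 0]
t=11: x=[95.9433 93.9210 73.5131 31.0236 16.2536 2.7548 0.1155] k=[96 96 76 30 13 2 0]
t=12: x=[96.0000 94.8815 74.5149 31.8063 13.5966 2.5841 0.1155] k=[96 93 73 34 12 0 2]
t=13: x=[95.8299 92.0010 71.8954 35.1564 12.8034 0.7980 1.9825] k=[94 91 68 39 12 0 7]
t=14: x=[93.7696 89.8031 67.6039 39.3408 13.0831 1.0829 6.9219] k=[91 85 73 35 13 1 11]
t=15: x=[90.5146 84.5006 71.5097 36.1039 13.8203 2.2892 10.9131] k=[92 83 69 35 15 4 10]
t=16: x=[91.3727 82.5312 67.8343 35.9936 15.7966 5.1065 10.1026] k=[86 82 67 36 15 9 9]
t=17: x=[85.4985 81.1852 66.0519 36.7755 16.1318 9.6380 9.4059] k=[88 81 68 32 16 8 8]
t=18: x=[87.3790 80.4518 66.6677 33.3161 16.7562 8.7216 8.3651] k=[83 85 62 29 20 5 4]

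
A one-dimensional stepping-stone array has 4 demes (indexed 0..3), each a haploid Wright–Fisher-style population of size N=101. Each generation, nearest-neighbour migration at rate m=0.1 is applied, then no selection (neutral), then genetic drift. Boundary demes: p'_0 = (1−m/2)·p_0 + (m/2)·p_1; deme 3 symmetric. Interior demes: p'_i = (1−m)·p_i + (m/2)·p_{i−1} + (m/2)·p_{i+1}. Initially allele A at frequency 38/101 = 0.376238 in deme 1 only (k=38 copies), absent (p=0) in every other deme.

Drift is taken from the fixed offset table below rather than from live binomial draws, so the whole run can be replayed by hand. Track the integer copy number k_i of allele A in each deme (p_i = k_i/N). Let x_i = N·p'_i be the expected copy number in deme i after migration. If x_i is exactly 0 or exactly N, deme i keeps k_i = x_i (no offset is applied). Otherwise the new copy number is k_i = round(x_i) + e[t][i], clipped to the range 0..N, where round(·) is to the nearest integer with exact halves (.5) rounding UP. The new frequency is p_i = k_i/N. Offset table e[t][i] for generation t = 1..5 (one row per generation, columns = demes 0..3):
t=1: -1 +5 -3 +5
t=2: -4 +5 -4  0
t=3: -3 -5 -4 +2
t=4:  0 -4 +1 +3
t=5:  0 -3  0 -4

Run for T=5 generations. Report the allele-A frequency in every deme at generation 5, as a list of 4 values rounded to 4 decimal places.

t=0: k=[0 38 0 0]
t=1: x=[1.9000 34.2000 1.9000 0.0000] k=[1 39 0 0]
t=2: x=[2.9000 35.1500 1.9500 0.0000] k=[0 40 0 0]
t=3: x=[2.0000 36.0000 2.0000 0.0000] k=[0 31 0 0]
t=4: x=[1.5500 27.9000 1.5500 0.0000] k=[2 24 3 0]
t=5: x=[3.1000 21.8500 3.9000 0.1500] k=[3 19 4 0]

[0.0297, 0.1881, 0.0396, 0.0000]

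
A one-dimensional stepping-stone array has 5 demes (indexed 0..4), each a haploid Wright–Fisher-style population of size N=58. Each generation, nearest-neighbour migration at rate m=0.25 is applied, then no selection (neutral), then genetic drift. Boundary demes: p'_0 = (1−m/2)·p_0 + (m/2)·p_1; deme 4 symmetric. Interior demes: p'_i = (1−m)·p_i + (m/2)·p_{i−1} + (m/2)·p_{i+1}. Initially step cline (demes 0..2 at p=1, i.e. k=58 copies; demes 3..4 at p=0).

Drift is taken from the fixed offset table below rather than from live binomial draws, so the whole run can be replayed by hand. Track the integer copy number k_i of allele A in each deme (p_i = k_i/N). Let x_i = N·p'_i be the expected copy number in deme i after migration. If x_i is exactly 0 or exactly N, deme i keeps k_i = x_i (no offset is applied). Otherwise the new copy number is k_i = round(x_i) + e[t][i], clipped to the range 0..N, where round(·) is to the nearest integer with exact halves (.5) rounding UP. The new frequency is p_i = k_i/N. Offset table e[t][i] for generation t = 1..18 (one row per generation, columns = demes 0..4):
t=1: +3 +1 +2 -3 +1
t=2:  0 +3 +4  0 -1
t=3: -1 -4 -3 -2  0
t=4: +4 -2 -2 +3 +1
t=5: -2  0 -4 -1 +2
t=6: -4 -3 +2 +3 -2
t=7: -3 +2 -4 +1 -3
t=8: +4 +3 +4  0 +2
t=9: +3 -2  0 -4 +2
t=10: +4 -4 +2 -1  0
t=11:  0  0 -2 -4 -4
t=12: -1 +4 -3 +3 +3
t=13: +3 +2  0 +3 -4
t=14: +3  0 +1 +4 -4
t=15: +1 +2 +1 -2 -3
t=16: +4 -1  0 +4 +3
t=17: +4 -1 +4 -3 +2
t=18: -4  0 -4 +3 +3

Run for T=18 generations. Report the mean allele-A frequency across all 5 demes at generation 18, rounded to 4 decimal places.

t=0: k=[58 58 58 0 0]
t=1: x=[58.0000 58.0000 50.7500 7.2500 0.0000] k=[58 58 53 4 0]
t=2: x=[58.0000 57.3750 47.5000 9.6250 0.5000] k=[58 58 52 10 0]
t=3: x=[58.0000 57.2500 47.5000 14.0000 1.2500] k=[58 53 45 12 1]
t=4: x=[57.3750 52.6250 41.8750 14.7500 2.3750] k=[58 51 40 18 3]
t=5: x=[57.1250 50.5000 38.6250 18.8750 4.8750] k=[55 51 35 18 7]
t=6: x=[54.5000 49.5000 34.8750 18.7500 8.3750] k=[51 47 37 22 6]
t=7: x=[50.5000 46.2500 36.3750 21.8750 8.0000] k=[48 48 32 23 5]
t=8: x=[48.0000 46.0000 32.8750 21.8750 7.2500] k=[52 49 37 22 9]
t=9: x=[51.6250 47.8750 36.6250 22.2500 10.6250] k=[55 46 37 18 13]
t=10: x=[53.8750 46.0000 35.7500 19.7500 13.6250] k=[58 42 38 19 14]
t=11: x=[56.0000 43.5000 36.1250 20.7500 14.6250] k=[56 44 34 17 11]
t=12: x=[54.5000 44.2500 33.1250 18.3750 11.7500] k=[54 48 30 21 15]
t=13: x=[53.2500 46.5000 31.1250 21.3750 15.7500] k=[56 49 31 24 12]
t=14: x=[55.1250 47.6250 32.3750 23.3750 13.5000] k=[58 48 33 27 10]
t=15: x=[56.7500 47.3750 34.1250 25.6250 12.1250] k=[58 49 35 24 9]
t=16: x=[56.8750 48.3750 35.3750 23.5000 10.8750] k=[58 47 35 28 14]
t=17: x=[56.6250 46.8750 35.6250 27.1250 15.7500] k=[58 46 40 24 18]
t=18: x=[56.5000 46.7500 38.7500 25.2500 18.7500] k=[53 47 35 28 22]

0.6379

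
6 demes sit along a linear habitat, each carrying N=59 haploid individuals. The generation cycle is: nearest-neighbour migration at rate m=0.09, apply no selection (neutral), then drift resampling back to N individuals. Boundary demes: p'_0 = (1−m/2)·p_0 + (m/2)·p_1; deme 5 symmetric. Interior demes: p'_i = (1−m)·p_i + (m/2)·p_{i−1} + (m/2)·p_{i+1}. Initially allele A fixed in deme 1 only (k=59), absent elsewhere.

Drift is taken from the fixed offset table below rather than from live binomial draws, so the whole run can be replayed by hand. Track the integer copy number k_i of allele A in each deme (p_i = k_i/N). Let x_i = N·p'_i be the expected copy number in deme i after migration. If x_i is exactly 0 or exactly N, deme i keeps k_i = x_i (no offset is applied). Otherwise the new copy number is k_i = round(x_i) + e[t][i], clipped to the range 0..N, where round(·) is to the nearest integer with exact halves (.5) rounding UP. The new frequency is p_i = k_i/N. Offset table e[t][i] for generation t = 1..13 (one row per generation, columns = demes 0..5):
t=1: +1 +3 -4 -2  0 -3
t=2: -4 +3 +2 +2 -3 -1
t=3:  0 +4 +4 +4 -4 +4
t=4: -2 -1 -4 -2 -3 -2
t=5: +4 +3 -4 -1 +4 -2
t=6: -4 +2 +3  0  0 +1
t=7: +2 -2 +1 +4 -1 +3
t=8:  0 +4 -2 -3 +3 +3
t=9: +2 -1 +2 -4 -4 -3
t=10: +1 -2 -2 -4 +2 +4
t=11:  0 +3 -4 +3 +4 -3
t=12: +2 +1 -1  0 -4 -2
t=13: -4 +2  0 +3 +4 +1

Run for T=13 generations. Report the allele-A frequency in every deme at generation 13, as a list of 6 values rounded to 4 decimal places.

[0.3220, 0.5763, 0.1695, 0.1186, 0.1356, 0.0678]

t=0: k=[0 59 0 0 0 0]
t=1: x=[2.6550 53.6900 2.6550 0.0000 0.0000 0.0000] k=[4 57 0 0 0 0]
t=2: x=[6.3850 52.0500 2.5650 0.0000 0.0000 0.0000] k=[2 55 5 0 0 0]
t=3: x=[4.3850 50.3650 7.0250 0.2250 0.0000 0.0000] k=[4 54 11 4 0 0]
t=4: x=[6.2500 49.8150 12.6200 4.1350 0.1800 0.0000] k=[4 49 9 2 0 0]
t=5: x=[6.0250 45.1750 10.4850 2.2250 0.0900 0.0000] k=[10 48 6 1 4 0]
t=6: x=[11.7100 44.4000 7.6650 1.3600 3.6850 0.1800] k=[8 46 11 1 4 1]
t=7: x=[9.7100 42.7150 12.1250 1.5850 3.7300 1.1350] k=[12 41 13 6 3 4]
t=8: x=[13.3050 38.4350 13.9450 6.1800 3.1800 3.9550] k=[13 42 12 3 6 7]
t=9: x=[14.3050 39.3450 12.9450 3.5400 5.9100 6.9550] k=[16 38 15 0 2 4]
t=10: x=[16.9900 35.9750 15.3600 0.7650 2.0000 3.9100] k=[18 34 13 0 4 8]
t=11: x=[18.7200 32.3350 13.3600 0.7650 4.0000 7.8200] k=[19 35 9 4 8 5]
t=12: x=[19.7200 33.1100 9.9450 4.4050 7.6850 5.1350] k=[22 34 9 4 4 3]
t=13: x=[22.5400 32.3350 9.9000 4.2250 3.9550 3.0450] k=[19 34 10 7 8 4]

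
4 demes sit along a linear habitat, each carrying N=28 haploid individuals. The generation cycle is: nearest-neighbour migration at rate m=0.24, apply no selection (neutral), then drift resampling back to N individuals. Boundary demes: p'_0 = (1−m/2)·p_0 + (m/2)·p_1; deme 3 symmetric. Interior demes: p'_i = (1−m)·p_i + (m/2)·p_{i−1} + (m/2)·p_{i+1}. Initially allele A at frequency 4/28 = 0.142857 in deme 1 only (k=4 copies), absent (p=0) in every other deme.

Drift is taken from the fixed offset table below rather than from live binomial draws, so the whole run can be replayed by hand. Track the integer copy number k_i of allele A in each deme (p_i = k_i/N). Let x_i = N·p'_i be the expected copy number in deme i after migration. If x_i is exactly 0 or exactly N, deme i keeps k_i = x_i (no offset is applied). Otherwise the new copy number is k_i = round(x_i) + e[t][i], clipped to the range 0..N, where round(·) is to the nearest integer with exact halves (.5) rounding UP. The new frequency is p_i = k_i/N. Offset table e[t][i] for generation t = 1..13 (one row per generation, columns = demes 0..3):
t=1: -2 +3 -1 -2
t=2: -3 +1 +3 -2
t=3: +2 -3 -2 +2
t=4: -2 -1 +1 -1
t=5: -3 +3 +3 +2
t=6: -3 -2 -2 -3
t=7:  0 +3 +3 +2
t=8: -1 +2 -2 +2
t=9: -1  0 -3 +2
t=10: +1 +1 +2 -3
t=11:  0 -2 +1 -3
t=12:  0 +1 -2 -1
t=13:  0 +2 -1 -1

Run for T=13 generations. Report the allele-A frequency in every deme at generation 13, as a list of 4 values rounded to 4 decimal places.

[0.0714, 0.2143, 0.0357, 0.0000]

t=0: k=[0 4 0 0]
t=1: x=[0.4800 3.0400 0.4800 0.0000] k=[0 6 0 0]
t=2: x=[0.7200 4.5600 0.7200 0.0000] k=[0 6 4 0]
t=3: x=[0.7200 5.0400 3.7600 0.4800] k=[3 2 2 2]
t=4: x=[2.8800 2.1200 2.0000 2.0000] k=[1 1 3 1]
t=5: x=[1.0000 1.2400 2.5200 1.2400] k=[0 4 6 3]
t=6: x=[0.4800 3.7600 5.4000 3.3600] k=[0 2 3 0]
t=7: x=[0.2400 1.8800 2.5200 0.3600] k=[0 5 6 2]
t=8: x=[0.6000 4.5200 5.4000 2.4800] k=[0 7 3 4]
t=9: x=[0.8400 5.6800 3.6000 3.8800] k=[0 6 1 6]
t=10: x=[0.7200 4.6800 2.2000 5.4000] k=[2 6 4 2]
t=11: x=[2.4800 5.2800 4.0000 2.2400] k=[2 3 5 0]
t=12: x=[2.1200 3.1200 4.1600 0.6000] k=[2 4 2 0]
t=13: x=[2.2400 3.5200 2.0000 0.2400] k=[2 6 1 0]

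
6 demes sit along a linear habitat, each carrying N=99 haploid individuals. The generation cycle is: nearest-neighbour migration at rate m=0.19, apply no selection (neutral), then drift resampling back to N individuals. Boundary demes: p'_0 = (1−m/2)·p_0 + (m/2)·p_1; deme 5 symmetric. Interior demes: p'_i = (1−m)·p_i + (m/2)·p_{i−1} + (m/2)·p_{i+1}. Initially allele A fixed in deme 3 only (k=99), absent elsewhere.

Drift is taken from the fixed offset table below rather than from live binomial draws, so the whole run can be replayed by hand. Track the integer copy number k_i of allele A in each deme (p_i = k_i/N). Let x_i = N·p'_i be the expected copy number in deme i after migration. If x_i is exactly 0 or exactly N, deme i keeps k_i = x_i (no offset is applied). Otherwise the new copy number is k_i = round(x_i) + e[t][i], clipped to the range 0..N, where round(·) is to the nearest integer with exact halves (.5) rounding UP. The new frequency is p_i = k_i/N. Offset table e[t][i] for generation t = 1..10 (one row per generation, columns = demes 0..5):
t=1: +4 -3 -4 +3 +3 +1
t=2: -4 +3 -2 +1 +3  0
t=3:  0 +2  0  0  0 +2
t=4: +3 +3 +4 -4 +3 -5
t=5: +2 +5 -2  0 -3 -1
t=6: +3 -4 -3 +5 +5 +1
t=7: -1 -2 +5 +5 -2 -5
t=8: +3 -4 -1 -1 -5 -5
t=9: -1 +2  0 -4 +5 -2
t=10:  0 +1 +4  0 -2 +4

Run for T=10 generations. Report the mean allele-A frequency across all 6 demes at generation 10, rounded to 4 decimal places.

0.1919

t=0: k=[0 0 0 99 0 0]
t=1: x=[0.0000 0.0000 9.4050 80.1900 9.4050 0.0000] k=[0 0 5 83 12 0]
t=2: x=[0.0000 0.4750 11.9350 68.8450 17.6050 1.1400] k=[0 3 10 70 21 1]
t=3: x=[0.2850 3.3800 15.0350 59.6450 23.7550 2.9000] k=[0 5 15 60 24 5]
t=4: x=[0.4750 5.4750 18.3250 52.3050 25.6150 6.8050] k=[3 8 22 48 29 2]
t=5: x=[3.4750 8.8550 23.1400 43.7250 28.2400 4.5650] k=[5 14 21 44 25 4]
t=6: x=[5.8550 13.8100 22.5200 40.0100 24.8100 5.9950] k=[9 10 20 45 30 7]
t=7: x=[9.0950 10.8550 21.4250 41.2000 29.2400 9.1850] k=[8 9 26 46 27 4]
t=8: x=[8.0950 10.5200 26.2850 42.2950 26.6200 6.1850] k=[11 7 25 41 22 1]
t=9: x=[10.6200 9.0900 24.8100 37.6750 21.8100 2.9950] k=[10 11 25 34 27 1]
t=10: x=[10.0950 12.2350 24.5250 32.4800 25.1950 3.4700] k=[10 13 29 32 23 7]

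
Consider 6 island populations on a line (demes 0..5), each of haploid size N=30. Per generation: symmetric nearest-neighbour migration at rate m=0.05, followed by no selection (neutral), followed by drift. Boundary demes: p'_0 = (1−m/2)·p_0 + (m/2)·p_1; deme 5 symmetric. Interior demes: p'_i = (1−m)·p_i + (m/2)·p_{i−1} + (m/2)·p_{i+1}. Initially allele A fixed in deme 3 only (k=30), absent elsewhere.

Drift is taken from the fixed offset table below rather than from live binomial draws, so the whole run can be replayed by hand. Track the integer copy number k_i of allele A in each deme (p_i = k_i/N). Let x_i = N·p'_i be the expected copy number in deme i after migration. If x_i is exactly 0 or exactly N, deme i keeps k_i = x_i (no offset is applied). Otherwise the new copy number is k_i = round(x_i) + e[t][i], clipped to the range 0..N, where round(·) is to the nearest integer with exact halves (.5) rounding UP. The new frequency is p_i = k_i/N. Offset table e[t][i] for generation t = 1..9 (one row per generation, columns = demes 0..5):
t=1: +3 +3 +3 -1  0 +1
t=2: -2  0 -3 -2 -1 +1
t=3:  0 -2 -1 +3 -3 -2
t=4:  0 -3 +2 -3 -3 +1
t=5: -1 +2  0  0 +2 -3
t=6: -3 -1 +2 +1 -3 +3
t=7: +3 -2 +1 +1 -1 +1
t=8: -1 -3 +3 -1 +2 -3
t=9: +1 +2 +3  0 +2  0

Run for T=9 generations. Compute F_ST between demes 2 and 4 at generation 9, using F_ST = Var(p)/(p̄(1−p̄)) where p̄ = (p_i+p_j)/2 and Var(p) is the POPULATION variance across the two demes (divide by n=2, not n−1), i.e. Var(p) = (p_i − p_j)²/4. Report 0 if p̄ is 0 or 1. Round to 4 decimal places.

0.1040

t=0: k=[0 0 0 30 0 0]
t=1: x=[0.0000 0.0000 0.7500 28.5000 0.7500 0.0000] k=[0 0 4 28 1 0]
t=2: x=[0.0000 0.1000 4.5000 26.7250 1.6500 0.0250] k=[0 0 2 25 1 1]
t=3: x=[0.0000 0.0500 2.5250 23.8250 1.6000 1.0000] k=[0 0 2 27 0 0]
t=4: x=[0.0000 0.0500 2.5750 25.7000 0.6750 0.0000] k=[0 0 5 23 0 0]
t=5: x=[0.0000 0.1250 5.3250 21.9750 0.5750 0.0000] k=[0 2 5 22 3 0]
t=6: x=[0.0500 2.0250 5.3500 21.1000 3.4000 0.0750] k=[0 1 7 22 0 3]
t=7: x=[0.0250 1.1250 7.2250 21.0750 0.6250 2.9250] k=[3 0 8 22 0 4]
t=8: x=[2.9250 0.2750 8.1500 21.1000 0.6500 3.9000] k=[2 0 11 20 3 1]
t=9: x=[1.9500 0.3250 10.9500 19.3500 3.3750 1.0500] k=[3 2 14 19 5 1]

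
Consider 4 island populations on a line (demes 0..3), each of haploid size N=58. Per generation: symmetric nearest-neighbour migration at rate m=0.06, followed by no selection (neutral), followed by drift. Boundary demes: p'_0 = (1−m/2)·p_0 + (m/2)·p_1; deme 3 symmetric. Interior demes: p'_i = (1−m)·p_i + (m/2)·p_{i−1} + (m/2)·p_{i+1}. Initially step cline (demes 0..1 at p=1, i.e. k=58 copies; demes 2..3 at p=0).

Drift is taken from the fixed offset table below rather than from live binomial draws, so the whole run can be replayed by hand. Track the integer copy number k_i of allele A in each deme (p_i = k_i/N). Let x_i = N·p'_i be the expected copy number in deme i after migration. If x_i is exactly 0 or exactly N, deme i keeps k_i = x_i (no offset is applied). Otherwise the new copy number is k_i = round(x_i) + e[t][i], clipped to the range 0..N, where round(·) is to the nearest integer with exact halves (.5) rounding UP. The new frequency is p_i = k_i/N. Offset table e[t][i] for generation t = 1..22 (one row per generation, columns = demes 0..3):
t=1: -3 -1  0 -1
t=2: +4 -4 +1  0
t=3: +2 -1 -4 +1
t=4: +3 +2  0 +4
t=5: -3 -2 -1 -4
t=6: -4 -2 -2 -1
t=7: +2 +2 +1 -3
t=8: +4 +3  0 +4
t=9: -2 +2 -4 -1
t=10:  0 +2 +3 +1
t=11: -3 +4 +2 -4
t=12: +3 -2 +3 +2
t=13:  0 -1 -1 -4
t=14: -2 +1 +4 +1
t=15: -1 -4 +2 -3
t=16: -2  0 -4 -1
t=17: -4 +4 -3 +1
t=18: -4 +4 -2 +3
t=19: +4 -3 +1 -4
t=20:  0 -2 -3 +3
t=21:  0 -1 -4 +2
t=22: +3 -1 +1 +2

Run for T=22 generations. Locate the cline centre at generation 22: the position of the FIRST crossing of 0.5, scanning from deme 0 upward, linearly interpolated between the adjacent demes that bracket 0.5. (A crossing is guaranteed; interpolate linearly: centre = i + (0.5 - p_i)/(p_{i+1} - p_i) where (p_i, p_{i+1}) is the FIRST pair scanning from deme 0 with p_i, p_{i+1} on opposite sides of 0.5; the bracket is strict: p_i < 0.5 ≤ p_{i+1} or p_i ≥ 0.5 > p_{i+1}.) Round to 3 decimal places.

t=0: k=[58 58 0 0]
t=1: x=[58.0000 56.2600 1.7400 0.0000] k=[58 55 2 0]
t=2: x=[57.9100 53.5000 3.5300 0.0600] k=[58 50 5 0]
t=3: x=[57.7600 48.8900 6.2000 0.1500] k=[58 48 2 1]
t=4: x=[57.7000 46.9200 3.3500 1.0300] k=[58 49 3 5]
t=5: x=[57.7300 47.8900 4.4400 4.9400] k=[55 46 3 1]
t=6: x=[54.7300 44.9800 4.2300 1.0600] k=[51 43 2 0]
t=7: x=[50.7600 42.0100 3.1700 0.0600] k=[53 44 4 0]
t=8: x=[52.7300 43.0700 5.0800 0.1200] k=[57 46 5 4]
t=9: x=[56.6700 45.1000 6.2000 4.0300] k=[55 47 2 3]
t=10: x=[54.7600 45.8900 3.3800 2.9700] k=[55 48 6 4]
t=11: x=[54.7900 46.9500 7.2000 4.0600] k=[52 51 9 0]
t=12: x=[51.9700 49.7700 9.9900 0.2700] k=[55 48 13 2]
t=13: x=[54.7900 47.1600 13.7200 2.3300] k=[55 46 13 0]
t=14: x=[54.7300 45.2800 13.6000 0.3900] k=[53 46 18 1]
t=15: x=[52.7900 45.3700 18.3300 1.5100] k=[52 41 20 0]
t=16: x=[51.6700 40.7000 20.0300 0.6000] k=[50 41 16 0]
t=17: x=[49.7300 40.5200 16.2700 0.4800] k=[46 45 13 1]
t=18: x=[45.9700 44.0700 13.6000 1.3600] k=[42 48 12 4]
t=19: x=[42.1800 46.7400 12.8400 4.2400] k=[46 44 14 0]
t=20: x=[45.9400 43.1600 14.4800 0.4200] k=[46 41 11 3]
t=21: x=[45.8500 40.2500 11.6600 3.2400] k=[46 39 8 5]
t=22: x=[45.7900 38.2800 8.8400 5.0900] k=[49 37 10 7]

1.296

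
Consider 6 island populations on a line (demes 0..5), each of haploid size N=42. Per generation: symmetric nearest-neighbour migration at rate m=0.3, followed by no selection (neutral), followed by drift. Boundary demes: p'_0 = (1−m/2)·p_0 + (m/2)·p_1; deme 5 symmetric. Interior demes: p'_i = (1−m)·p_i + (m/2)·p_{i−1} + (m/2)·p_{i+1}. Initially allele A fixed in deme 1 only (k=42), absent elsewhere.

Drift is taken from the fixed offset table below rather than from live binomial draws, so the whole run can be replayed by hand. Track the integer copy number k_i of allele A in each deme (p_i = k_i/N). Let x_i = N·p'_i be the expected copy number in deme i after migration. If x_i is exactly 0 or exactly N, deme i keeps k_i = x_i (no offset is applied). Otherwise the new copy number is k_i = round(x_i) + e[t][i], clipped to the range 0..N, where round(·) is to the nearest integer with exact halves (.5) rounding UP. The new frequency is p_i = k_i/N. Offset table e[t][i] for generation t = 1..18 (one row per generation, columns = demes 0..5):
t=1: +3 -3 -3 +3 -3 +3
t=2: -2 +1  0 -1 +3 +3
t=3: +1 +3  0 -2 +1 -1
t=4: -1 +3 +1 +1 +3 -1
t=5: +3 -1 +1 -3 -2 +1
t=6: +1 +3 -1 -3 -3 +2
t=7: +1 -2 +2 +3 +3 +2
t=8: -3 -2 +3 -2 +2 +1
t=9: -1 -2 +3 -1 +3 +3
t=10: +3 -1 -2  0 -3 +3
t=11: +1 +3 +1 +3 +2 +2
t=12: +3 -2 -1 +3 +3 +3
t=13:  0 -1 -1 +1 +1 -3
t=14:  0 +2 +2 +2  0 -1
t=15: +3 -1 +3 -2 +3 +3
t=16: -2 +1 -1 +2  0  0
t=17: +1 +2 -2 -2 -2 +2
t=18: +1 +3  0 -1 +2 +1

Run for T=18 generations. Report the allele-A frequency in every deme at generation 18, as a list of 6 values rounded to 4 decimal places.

t=0: k=[0 42 0 0 0 0]
t=1: x=[6.3000 29.4000 6.3000 0.0000 0.0000 0.0000] k=[9 26 3 0 0 0]
t=2: x=[11.5500 20.0000 6.0000 0.4500 0.0000 0.0000] k=[10 21 6 0 0 0]
t=3: x=[11.6500 17.1000 7.3500 0.9000 0.0000 0.0000] k=[13 20 7 0 0 0]
t=4: x=[14.0500 17.0000 7.9000 1.0500 0.0000 0.0000] k=[13 20 9 2 0 0]
t=5: x=[14.0500 17.3000 9.6000 2.7500 0.3000 0.0000] k=[17 16 11 0 0 0]
t=6: x=[16.8500 15.4000 10.1000 1.6500 0.0000 0.0000] k=[18 18 9 0 0 0]
t=7: x=[18.0000 16.6500 9.0000 1.3500 0.0000 0.0000] k=[19 15 11 4 0 0]
t=8: x=[18.4000 15.0000 10.5500 4.4500 0.6000 0.0000] k=[15 13 14 2 3 0]
t=9: x=[14.7000 13.4500 12.0500 3.9500 2.4000 0.4500] k=[14 11 15 3 5 3]
t=10: x=[13.5500 12.0500 12.6000 5.1000 4.4000 3.3000] k=[17 11 11 5 1 6]
t=11: x=[16.1000 11.9000 10.1000 5.3000 2.3500 5.2500] k=[17 15 11 8 4 7]
t=12: x=[16.7000 14.7000 11.1500 7.8500 5.0500 6.5500] k=[20 13 10 11 8 10]
t=13: x=[18.9500 13.6000 10.6000 10.4000 8.7500 9.7000] k=[19 13 10 11 10 7]
t=14: x=[18.1000 13.4500 10.6000 10.7000 9.7000 7.4500] k=[18 15 13 13 10 6]
t=15: x=[17.5500 15.1500 13.3000 12.5500 9.8500 6.6000] k=[21 14 16 11 13 10]
t=16: x=[19.9500 15.3500 14.9500 12.0500 12.2500 10.4500] k=[18 16 14 14 12 10]
t=17: x=[17.7000 16.0000 14.3000 13.7000 12.0000 10.3000] k=[19 18 12 12 10 12]
t=18: x=[18.8500 17.2500 12.9000 11.7000 10.6000 11.7000] k=[20 20 13 11 13 13]

[0.4762, 0.4762, 0.3095, 0.2619, 0.3095, 0.3095]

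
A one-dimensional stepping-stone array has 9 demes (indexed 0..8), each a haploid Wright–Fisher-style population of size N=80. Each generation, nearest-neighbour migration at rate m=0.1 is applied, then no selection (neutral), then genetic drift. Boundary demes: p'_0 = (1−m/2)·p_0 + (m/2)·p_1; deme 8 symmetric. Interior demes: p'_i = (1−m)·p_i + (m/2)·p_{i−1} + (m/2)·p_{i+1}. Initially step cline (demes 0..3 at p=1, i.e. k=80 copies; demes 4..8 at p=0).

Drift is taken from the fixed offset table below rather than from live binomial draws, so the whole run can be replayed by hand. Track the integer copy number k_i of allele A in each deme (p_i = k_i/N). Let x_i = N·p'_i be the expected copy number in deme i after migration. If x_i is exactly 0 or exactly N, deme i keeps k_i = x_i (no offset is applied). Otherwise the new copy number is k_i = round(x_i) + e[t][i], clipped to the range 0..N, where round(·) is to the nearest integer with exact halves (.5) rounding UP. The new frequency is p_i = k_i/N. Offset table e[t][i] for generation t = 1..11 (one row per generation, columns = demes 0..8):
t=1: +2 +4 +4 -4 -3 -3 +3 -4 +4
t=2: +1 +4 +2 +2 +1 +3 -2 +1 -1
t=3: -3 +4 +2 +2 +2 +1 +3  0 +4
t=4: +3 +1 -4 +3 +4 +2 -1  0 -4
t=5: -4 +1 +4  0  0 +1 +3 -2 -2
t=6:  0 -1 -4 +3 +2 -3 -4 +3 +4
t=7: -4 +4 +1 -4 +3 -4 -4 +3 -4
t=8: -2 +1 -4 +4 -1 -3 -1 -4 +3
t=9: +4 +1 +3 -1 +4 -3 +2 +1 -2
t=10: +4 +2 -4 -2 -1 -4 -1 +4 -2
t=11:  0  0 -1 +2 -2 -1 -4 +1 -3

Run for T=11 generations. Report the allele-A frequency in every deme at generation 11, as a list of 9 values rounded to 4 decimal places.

[1.0000, 1.0000, 0.8750, 0.7750, 0.3750, 0.0125, 0.0000, 0.0750, 0.0000]

t=0: k=[80 80 80 80 0 0 0 0 0]
t=1: x=[80.0000 80.0000 80.0000 76.0000 4.0000 0.0000 0.0000 0.0000 0.0000] k=[80 80 80 72 1 0 0 0 0]
t=2: x=[80.0000 80.0000 79.6000 68.8500 4.5000 0.0500 0.0000 0.0000 0.0000] k=[80 80 80 71 6 3 0 0 0]
t=3: x=[80.0000 80.0000 79.5500 68.2000 9.1000 3.0000 0.1500 0.0000 0.0000] k=[80 80 80 70 11 4 3 0 0]
t=4: x=[80.0000 80.0000 79.5000 67.5500 13.6000 4.3000 2.9000 0.1500 0.0000] k=[80 80 76 71 18 6 2 0 0]
t=5: x=[80.0000 79.8000 75.9500 68.6000 20.0500 6.4000 2.1000 0.1000 0.0000] k=[80 80 80 69 20 7 5 0 0]
t=6: x=[80.0000 80.0000 79.4500 67.1000 21.8000 7.5500 4.8500 0.2500 0.0000] k=[80 80 75 70 24 5 1 3 0]
t=7: x=[80.0000 79.7500 75.0000 67.9500 25.3500 5.7500 1.3000 2.7500 0.1500] k=[80 80 76 64 28 2 0 6 0]
t=8: x=[80.0000 79.8000 75.6000 62.8000 28.5000 3.2000 0.4000 5.4000 0.3000] k=[80 80 72 67 28 0 0 1 3]
t=9: x=[80.0000 79.6000 72.1500 65.3000 28.5500 1.4000 0.0500 1.0500 2.9000] k=[80 80 75 64 33 0 2 2 1]
t=10: x=[80.0000 79.7500 74.7000 63.0000 32.9000 1.7500 1.9000 1.9500 1.0500] k=[80 80 71 61 32 0 1 6 0]
t=11: x=[80.0000 79.5500 70.9500 60.0500 31.8500 1.6500 1.2000 5.4500 0.3000] k=[80 80 70 62 30 1 0 6 0]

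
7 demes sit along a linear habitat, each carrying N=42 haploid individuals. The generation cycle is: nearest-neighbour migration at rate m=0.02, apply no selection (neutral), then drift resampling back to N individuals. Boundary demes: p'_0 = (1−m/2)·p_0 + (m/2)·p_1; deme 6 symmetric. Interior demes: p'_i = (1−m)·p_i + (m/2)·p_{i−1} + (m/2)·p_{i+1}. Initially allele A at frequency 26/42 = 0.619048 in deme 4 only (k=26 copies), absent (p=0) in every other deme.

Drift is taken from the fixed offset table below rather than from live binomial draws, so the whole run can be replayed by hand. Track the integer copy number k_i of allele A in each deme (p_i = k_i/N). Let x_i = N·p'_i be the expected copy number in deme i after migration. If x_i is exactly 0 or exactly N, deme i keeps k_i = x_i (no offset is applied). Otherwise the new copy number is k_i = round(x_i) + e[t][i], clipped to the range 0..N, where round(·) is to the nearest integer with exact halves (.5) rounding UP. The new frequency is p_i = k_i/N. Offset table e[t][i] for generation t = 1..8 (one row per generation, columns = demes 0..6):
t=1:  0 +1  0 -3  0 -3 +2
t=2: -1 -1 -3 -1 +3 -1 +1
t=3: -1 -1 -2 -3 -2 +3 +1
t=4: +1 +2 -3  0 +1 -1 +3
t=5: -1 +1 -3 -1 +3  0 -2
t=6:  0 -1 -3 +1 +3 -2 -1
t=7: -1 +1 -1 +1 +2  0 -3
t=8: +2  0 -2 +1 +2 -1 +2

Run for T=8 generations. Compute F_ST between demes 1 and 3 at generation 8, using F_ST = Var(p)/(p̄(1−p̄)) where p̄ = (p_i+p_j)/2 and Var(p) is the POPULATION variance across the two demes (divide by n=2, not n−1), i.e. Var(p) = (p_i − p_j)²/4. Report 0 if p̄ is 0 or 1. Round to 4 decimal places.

0.0370

t=0: k=[0 0 0 0 26 0 0]
t=1: x=[0.0000 0.0000 0.0000 0.2600 25.4800 0.2600 0.0000] k=[0 0 0 0 25 0 0]
t=2: x=[0.0000 0.0000 0.0000 0.2500 24.5000 0.2500 0.0000] k=[0 0 0 0 28 0 0]
t=3: x=[0.0000 0.0000 0.0000 0.2800 27.4400 0.2800 0.0000] k=[0 0 0 0 25 3 0]
t=4: x=[0.0000 0.0000 0.0000 0.2500 24.5300 3.1900 0.0300] k=[0 0 0 0 26 2 3]
t=5: x=[0.0000 0.0000 0.0000 0.2600 25.5000 2.2500 2.9900] k=[0 0 0 0 29 2 1]
t=6: x=[0.0000 0.0000 0.0000 0.2900 28.4400 2.2600 1.0100] k=[0 0 0 1 31 0 0]
t=7: x=[0.0000 0.0000 0.0100 1.2900 30.3900 0.3100 0.0000] k=[0 0 0 2 32 0 0]
t=8: x=[0.0000 0.0000 0.0200 2.2800 31.3800 0.3200 0.0000] k=[0 0 0 3 33 0 0]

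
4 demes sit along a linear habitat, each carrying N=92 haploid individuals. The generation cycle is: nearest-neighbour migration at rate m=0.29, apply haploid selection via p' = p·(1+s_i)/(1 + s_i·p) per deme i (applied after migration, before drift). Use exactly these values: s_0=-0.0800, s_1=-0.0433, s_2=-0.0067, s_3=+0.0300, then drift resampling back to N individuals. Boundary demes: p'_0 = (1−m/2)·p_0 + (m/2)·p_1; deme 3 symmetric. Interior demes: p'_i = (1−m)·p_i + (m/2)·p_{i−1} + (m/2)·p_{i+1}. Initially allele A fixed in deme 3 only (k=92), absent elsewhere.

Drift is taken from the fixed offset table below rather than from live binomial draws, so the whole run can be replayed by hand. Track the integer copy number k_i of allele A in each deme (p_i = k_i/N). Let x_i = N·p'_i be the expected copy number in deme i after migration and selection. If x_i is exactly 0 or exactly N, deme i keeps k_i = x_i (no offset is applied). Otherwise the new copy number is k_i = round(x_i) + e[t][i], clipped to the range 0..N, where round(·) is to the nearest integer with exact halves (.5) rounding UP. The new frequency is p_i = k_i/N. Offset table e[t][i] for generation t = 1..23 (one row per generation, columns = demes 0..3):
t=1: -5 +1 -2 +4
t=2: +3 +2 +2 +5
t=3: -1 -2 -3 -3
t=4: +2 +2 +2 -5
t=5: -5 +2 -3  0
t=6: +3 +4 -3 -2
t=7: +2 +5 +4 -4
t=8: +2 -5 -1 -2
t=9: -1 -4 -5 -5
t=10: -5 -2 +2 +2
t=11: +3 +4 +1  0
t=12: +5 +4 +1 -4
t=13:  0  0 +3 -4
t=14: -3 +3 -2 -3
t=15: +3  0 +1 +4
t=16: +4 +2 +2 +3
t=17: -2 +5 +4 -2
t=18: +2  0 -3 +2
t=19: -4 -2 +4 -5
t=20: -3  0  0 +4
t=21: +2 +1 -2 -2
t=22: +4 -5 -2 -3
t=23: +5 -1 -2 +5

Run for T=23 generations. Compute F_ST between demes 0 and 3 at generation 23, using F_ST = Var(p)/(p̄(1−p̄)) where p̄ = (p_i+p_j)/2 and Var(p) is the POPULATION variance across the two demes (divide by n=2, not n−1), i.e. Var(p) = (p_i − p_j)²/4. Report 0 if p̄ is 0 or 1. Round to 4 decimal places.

0.0178

t=0: k=[0 0 0 92]
t=1: x=[0.0000 0.0000 13.2635 78.9936] k=[0 0 11 83]
t=2: x=[0.0000 1.5271 19.7406 73.0093] k=[0 4 22 78]
t=3: x=[0.5339 5.7853 27.3805 70.3728] k=[0 4 24 67]
t=4: x=[0.5339 6.0644 27.2060 61.3719] k=[3 8 29 56]
t=5: x=[3.4381 9.9213 29.7346 52.7516] k=[0 12 27 53]
t=6: x=[1.6032 11.9666 28.4627 49.9057] k=[5 16 25 48]
t=7: x=[6.1024 15.1417 26.9019 45.3445] k=[8 20 31 41]
t=8: x=[9.0373 19.1745 30.7173 40.2178] k=[11 14 30 38]
t=9: x=[10.6259 15.3117 28.7071 37.4948] k=[10 11 24 32]
t=10: x=[9.4165 12.2619 23.1583 31.4489] k=[4 10 25 33]
t=11: x=[4.4995 10.8733 23.8660 32.4582] k=[7 15 25 32]
t=12: x=[7.5608 14.7340 24.4441 31.5953] k=[13 19 25 28]
t=13: x=[12.9162 18.3413 24.4441 28.1390] k=[13 18 27 24]
t=14: x=[12.7795 17.9323 25.1370 24.9691] k=[10 21 23 22]
t=15: x=[10.7761 19.0185 22.4507 22.6458] k=[14 19 23 27]
t=16: x=[13.7227 18.2001 22.8842 26.9802] k=[18 20 25 30]
t=17: x=[17.0987 19.7400 24.8778 29.8681] k=[15 25 29 28]
t=18: x=[15.3536 23.3504 28.1435 28.7257] k=[17 23 25 31]
t=19: x=[16.6999 21.6780 25.4560 30.7320] k=[13 20 29 26]
t=20: x=[13.0529 19.5986 27.1312 26.9953] k=[10 20 27 31]
t=21: x=[10.6399 18.8918 26.4382 31.0248] k=[13 20 24 29]
t=22: x=[13.0529 18.8918 24.0255 28.8572] k=[17 14 22 26]
t=23: x=[15.4625 15.0301 21.3097 25.9674] k=[20 14 19 31]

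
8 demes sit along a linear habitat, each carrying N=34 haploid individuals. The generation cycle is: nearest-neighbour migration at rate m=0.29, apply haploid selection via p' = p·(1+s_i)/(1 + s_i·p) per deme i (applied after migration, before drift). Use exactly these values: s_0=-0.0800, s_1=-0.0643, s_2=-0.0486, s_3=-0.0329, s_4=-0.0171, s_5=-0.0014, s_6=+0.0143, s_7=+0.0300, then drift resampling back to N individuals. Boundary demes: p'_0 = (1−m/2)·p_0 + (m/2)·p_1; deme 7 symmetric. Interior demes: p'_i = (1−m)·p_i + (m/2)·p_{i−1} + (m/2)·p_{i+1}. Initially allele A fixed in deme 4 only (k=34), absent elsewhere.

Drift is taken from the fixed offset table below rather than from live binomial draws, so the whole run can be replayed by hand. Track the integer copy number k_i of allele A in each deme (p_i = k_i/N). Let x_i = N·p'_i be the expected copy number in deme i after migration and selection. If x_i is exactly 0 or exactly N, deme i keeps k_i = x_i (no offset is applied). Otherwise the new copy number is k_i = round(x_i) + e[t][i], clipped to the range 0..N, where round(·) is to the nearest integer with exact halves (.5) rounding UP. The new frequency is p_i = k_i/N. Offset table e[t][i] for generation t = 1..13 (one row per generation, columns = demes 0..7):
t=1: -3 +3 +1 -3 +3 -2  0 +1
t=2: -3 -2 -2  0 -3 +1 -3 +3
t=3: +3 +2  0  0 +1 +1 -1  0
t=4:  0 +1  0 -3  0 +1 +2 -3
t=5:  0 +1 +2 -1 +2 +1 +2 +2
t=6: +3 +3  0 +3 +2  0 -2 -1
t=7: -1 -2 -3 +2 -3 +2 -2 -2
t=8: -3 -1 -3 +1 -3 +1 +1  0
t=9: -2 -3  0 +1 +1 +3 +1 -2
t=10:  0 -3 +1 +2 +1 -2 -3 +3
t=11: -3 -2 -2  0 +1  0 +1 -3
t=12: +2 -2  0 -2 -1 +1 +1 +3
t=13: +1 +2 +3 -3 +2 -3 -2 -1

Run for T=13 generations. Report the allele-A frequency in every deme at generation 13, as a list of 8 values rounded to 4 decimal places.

[0.0000, 0.0588, 0.1471, 0.0588, 0.2647, 0.1471, 0.0882, 0.0882]

t=0: k=[0 0 0 0 34 0 0 0]
t=1: x=[0.0000 0.0000 0.0000 4.7907 24.0188 4.9241 0.0000 0.0000] k=[0 0 0 2 27 3 0 0]
t=2: x=[0.0000 0.0000 0.2760 5.1863 19.7524 6.0380 0.4411 0.0000] k=[0 0 0 5 17 7 0 0]
t=3: x=[0.0000 0.0000 0.6905 5.8512 13.6688 7.4269 1.0291 0.0000] k=[0 0 1 6 15 8 0 0]
t=4: x=[0.0000 0.1357 1.5066 6.4043 12.5432 7.8465 1.1760 0.0000] k=[0 1 2 3 13 9 3 0]
t=5: x=[0.1334 0.9375 1.9083 4.1808 10.8422 8.7009 3.4791 0.4479] k=[0 2 4 3 13 10 5 2]
t=6: x=[0.2670 1.8785 3.4091 4.4637 10.9863 9.7003 5.3537 2.5027] k=[3 5 3 7 13 10 3 2]
t=7: x=[3.0504 4.1707 3.7024 7.1002 11.5630 9.4105 3.9190 2.2052] k=[2 2 1 9 9 11 2 0]
t=8: x=[1.8487 1.7418 2.2002 7.6400 9.1740 9.3955 3.0542 0.2986] k=[0 1 0 9 6 10 4 0]
t=9: x=[0.1334 0.6652 1.3824 7.0708 6.9195 8.5410 4.3435 0.5971] k=[0 0 1 8 8 12 5 0]
t=10: x=[0.0000 0.1357 1.7839 6.8012 8.4698 10.3949 5.3537 0.7463] k=[0 0 3 9 9 8 2 4]
t=11: x=[0.0000 0.4074 3.2842 7.9249 8.7425 7.2670 3.2009 3.8088] k=[0 0 1 8 10 7 4 1]
t=12: x=[0.0000 0.1357 1.7839 7.0855 9.1591 6.9922 4.0504 1.4762] k=[0 0 2 5 8 8 5 4]
t=13: x=[0.0000 0.2715 2.0470 4.8590 7.4640 7.5568 5.3537 4.2538] k=[0 2 5 2 9 5 3 3]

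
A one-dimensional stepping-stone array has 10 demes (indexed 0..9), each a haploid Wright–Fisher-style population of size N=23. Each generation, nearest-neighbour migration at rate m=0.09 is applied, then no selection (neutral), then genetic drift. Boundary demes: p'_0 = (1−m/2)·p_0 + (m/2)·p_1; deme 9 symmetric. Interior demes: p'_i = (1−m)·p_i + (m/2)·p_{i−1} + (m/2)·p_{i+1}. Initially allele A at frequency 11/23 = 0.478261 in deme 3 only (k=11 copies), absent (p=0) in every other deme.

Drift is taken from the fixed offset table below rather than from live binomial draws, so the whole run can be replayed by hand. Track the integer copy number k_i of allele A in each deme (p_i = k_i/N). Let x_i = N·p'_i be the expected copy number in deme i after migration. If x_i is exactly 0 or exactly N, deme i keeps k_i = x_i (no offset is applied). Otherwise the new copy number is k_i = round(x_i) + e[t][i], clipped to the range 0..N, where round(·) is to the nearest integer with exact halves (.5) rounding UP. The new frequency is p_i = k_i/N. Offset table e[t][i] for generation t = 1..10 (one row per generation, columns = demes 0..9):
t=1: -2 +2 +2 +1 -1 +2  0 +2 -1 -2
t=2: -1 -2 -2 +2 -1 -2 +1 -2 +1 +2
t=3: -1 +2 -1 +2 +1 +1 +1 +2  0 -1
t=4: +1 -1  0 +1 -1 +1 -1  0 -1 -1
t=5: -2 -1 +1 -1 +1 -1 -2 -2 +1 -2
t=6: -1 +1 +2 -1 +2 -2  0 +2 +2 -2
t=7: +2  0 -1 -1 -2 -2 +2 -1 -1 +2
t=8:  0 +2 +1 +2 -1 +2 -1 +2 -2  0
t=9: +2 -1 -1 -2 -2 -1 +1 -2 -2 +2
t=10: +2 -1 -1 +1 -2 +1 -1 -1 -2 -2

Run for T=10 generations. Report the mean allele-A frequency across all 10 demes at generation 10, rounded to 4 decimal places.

0.0826

t=0: k=[0 0 0 11 0 0 0 0 0 0]
t=1: x=[0.0000 0.0000 0.4950 10.0100 0.4950 0.0000 0.0000 0.0000 0.0000 0.0000] k=[0 0 2 11 0 0 0 0 0 0]
t=2: x=[0.0000 0.0900 2.3150 10.1000 0.4950 0.0000 0.0000 0.0000 0.0000 0.0000] k=[0 0 0 12 0 0 0 0 0 0]
t=3: x=[0.0000 0.0000 0.5400 10.9200 0.5400 0.0000 0.0000 0.0000 0.0000 0.0000] k=[0 0 0 13 2 0 0 0 0 0]
t=4: x=[0.0000 0.0000 0.5850 11.9200 2.4050 0.0900 0.0000 0.0000 0.0000 0.0000] k=[0 0 1 13 1 1 0 0 0 0]
t=5: x=[0.0000 0.0450 1.4950 11.9200 1.5400 0.9550 0.0450 0.0000 0.0000 0.0000] k=[0 0 2 11 3 0 0 0 0 0]
t=6: x=[0.0000 0.0900 2.3150 10.2350 3.2250 0.1350 0.0000 0.0000 0.0000 0.0000] k=[0 1 4 9 5 0 0 0 0 0]
t=7: x=[0.0450 1.0900 4.0900 8.5950 4.9550 0.2250 0.0000 0.0000 0.0000 0.0000] k=[2 1 3 8 3 0 0 0 0 0]
t=8: x=[1.9550 1.1350 3.1350 7.5500 3.0900 0.1350 0.0000 0.0000 0.0000 0.0000] k=[2 3 4 10 2 2 0 0 0 0]
t=9: x=[2.0450 3.0000 4.2250 9.3700 2.3600 1.9100 0.0900 0.0000 0.0000 0.0000] k=[4 2 3 7 0 1 1 0 0 0]
t=10: x=[3.9100 2.1350 3.1350 6.5050 0.3600 0.9550 0.9550 0.0450 0.0000 0.0000] k=[6 1 2 8 0 2 0 0 0 0]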